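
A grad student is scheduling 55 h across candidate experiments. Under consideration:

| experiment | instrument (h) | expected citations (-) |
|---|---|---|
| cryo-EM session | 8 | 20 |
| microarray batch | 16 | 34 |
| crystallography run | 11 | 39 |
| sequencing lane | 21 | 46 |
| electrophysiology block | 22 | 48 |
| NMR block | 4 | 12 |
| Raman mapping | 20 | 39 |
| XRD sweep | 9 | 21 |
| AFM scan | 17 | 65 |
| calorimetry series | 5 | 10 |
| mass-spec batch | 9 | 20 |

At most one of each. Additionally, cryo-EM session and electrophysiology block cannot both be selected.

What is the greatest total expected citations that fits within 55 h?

167

Taking cryo-EM session + crystallography run + NMR block + XRD sweep + AFM scan + calorimetry series: 54 h used, 167 in expected citations.
Crystallography run + NMR block + XRD sweep + AFM scan + calorimetry series + mass-spec batch matches that 167 at 55 h; no feasible combination exceeds it.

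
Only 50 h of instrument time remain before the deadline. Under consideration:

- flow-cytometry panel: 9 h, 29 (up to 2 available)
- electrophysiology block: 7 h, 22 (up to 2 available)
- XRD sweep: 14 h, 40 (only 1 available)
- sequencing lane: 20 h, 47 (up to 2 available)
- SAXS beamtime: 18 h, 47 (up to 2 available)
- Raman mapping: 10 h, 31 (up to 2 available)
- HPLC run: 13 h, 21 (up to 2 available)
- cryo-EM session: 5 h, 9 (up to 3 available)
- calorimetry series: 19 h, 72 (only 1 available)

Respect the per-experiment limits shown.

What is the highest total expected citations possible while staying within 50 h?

Taking the top-ratio experiments first gives 2×flow-cytometry panel + electrophysiology block + cryo-EM session + calorimetry series for 161 (49 h).
Replace 2×flow-cytometry panel and cryo-EM session with XRD sweep + Raman mapping: the trade gains 4 net, giving 165 at 50 h.
Every other selection either busts 50 h or exceeds an availability limit or fails to beat 165.

165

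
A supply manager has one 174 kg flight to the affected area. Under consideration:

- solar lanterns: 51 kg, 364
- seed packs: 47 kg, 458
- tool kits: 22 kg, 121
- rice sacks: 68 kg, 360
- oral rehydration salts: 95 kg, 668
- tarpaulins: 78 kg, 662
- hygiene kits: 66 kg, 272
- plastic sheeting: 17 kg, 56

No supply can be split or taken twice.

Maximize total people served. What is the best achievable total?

1330

Greedy by ratio would take seed packs + tool kits + tarpaulins + plastic sheeting: 164 kg used, total 1297.
Dropping seed packs and tool kits and plastic sheeting frees 86 kg; slotting in oral rehydration salts (95 kg) lifts the total to 1330 at 173 kg.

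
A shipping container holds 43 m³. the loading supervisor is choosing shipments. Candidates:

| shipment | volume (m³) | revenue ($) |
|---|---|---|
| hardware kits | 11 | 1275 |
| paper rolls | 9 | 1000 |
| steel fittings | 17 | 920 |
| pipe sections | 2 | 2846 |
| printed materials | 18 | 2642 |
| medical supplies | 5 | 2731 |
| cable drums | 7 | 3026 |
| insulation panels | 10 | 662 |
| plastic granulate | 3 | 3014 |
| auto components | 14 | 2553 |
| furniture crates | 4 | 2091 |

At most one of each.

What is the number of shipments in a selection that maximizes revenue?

Optimal total is 16350.
For example pipe sections + printed materials + medical supplies + cable drums + plastic granulate + furniture crates achieves it, using 39 m³.
Every optimal selection uses 6 shipments.

6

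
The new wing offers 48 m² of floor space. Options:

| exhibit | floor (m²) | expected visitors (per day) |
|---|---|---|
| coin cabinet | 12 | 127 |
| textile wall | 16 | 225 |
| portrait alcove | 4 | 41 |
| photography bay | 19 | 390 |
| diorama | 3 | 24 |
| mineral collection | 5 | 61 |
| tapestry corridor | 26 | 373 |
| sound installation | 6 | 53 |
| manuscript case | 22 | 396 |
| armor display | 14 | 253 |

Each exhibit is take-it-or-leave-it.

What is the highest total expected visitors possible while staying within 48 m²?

851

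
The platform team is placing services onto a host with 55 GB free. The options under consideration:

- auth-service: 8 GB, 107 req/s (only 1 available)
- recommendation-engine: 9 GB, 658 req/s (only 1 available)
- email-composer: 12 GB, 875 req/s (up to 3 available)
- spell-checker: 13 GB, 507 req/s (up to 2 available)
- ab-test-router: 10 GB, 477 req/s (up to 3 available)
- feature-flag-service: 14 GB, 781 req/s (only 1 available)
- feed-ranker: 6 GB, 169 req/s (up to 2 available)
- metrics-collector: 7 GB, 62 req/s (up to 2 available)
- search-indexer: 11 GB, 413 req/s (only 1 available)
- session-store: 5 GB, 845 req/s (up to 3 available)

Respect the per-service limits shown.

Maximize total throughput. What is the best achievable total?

5160

Ranking by ratio (throughput/GB): session-store 169.00, recommendation-engine 73.11, email-composer 72.92.
Taking the top-ratio services first gives recommendation-engine + 2×email-composer + feed-ranker + 3×session-store for 5112 (54 GB).
The 15 GB tied up in recommendation-engine and feed-ranker is better spent on email-composer — total rises to 5160 (51 GB).
Nothing else within 55 GB beats 5160.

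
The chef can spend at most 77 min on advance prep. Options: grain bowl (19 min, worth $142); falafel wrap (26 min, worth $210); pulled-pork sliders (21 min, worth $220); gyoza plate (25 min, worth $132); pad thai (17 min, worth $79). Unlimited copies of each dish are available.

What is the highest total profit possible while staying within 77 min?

660

3×pulled-pork sliders uses 63 of the 77 min and totals 660.
No other feasible combination exceeds 660.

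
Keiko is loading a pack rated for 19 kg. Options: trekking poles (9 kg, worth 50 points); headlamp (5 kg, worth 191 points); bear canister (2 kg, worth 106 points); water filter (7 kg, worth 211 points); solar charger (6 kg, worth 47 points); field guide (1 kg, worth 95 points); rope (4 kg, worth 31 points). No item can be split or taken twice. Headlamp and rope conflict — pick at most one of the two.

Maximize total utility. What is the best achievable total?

603

Best packing: headlamp + bear canister + water filter + field guide — 15 kg, 603 total.
An exhaustive check of the 128 subsets confirms 603.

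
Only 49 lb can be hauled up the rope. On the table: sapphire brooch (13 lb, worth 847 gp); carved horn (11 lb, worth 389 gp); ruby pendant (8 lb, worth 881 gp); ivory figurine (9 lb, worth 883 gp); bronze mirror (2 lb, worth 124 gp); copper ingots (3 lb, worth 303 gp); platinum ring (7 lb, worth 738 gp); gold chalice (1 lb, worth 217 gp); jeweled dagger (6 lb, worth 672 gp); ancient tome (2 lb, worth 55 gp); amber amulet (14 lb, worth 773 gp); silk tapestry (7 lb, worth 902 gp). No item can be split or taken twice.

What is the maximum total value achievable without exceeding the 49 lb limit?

4829

Filling by ratio: ruby pendant + ivory figurine + bronze mirror + copper ingots + platinum ring + gold chalice + jeweled dagger + ancient tome + silk tapestry for 4775, with 4 lb left unused.
Replace platinum ring and ancient tome with sapphire brooch: the trade gains 54 net, giving 4829 at 49 lb.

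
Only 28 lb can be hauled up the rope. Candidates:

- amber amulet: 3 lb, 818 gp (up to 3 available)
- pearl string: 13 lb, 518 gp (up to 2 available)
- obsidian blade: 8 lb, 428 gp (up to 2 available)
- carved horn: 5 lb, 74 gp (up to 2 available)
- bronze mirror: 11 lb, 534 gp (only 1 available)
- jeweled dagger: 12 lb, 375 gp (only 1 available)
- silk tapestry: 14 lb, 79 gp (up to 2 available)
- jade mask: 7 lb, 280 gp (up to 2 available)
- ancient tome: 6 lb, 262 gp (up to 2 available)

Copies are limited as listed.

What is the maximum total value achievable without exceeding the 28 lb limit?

Ranking by ratio (value/lb): amber amulet 272.67, obsidian blade 53.50, bronze mirror 48.55.
Taking the top-ratio items first gives 3×amber amulet + 2×obsidian blade for 3310 (25 lb).
Replace obsidian blade with bronze mirror: the trade gains 106 net, giving 3416 at 28 lb.
That's the maximum — no swap from here does better than 3416.

3416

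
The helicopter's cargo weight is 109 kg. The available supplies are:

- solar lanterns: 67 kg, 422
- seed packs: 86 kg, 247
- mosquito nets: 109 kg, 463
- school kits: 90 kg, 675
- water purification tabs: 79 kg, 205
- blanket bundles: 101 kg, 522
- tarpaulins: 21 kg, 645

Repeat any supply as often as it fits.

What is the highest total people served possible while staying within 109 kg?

3225

The ratio ordering already packs tightly: 5×tarpaulins, 105 kg, 3225.
The spare 4 kg is too small for any remaining supply, and no exchange beats 3225.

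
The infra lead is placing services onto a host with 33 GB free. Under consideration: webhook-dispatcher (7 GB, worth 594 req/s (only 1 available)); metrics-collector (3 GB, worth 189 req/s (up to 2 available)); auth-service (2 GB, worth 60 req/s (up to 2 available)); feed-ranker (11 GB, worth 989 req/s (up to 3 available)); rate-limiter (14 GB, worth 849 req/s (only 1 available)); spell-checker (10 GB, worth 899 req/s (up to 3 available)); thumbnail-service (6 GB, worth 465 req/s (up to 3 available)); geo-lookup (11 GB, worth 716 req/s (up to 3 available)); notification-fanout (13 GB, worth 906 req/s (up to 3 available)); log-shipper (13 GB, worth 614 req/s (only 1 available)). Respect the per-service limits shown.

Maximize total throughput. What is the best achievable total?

3×feed-ranker uses 33 of the 33 GB and totals 2967.
That's the maximum — no swap from here does better than 2967.

2967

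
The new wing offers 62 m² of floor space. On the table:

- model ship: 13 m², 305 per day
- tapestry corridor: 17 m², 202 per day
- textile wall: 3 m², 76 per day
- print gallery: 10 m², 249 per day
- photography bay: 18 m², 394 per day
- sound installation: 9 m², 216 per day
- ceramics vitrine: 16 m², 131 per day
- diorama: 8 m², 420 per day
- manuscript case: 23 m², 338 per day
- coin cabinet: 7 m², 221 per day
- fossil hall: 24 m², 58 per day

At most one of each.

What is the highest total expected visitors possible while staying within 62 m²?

1665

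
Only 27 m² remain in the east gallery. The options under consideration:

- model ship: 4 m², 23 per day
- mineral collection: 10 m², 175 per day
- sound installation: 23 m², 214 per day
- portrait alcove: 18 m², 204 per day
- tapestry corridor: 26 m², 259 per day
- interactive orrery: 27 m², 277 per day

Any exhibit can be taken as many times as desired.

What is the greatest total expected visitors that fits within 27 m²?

373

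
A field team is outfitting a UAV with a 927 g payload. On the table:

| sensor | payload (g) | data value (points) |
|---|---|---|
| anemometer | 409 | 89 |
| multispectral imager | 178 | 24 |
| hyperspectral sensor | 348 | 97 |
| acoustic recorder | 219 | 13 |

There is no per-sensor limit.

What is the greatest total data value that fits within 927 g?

218

Taking multispectral imager + 2×hyperspectral sensor: 874 g used, 218 in data value.
Nothing else within 927 g beats 218.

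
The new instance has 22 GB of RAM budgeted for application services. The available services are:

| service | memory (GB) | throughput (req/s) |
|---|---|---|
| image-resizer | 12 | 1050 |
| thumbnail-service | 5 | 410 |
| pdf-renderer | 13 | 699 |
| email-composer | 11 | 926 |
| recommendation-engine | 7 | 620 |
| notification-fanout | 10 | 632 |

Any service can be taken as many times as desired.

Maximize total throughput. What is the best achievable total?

Density check — recommendation-engine 88.57, image-resizer 87.50, email-composer 84.18, thumbnail-service 82.00 are the best per GB.
A density-first pass picks 3×recommendation-engine — 1860 at 21 GB.
Dropping 3×recommendation-engine frees 21 GB; slotting in image-resizer + 2×thumbnail-service (22 GB) lifts the total to 1870 at 22 GB.
Nothing else within 22 GB beats 1870.

1870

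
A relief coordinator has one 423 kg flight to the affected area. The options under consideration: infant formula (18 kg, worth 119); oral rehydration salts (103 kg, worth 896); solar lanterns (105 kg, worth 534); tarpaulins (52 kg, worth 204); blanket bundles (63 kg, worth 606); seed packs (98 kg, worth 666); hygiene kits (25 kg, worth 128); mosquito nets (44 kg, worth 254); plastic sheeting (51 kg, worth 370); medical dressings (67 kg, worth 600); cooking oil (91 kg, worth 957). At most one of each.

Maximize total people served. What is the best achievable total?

By people served per kg: cooking oil 10.52, blanket bundles 9.62, medical dressings 8.96, oral rehydration salts 8.70 lead.
Filling by ratio: infant formula + oral rehydration salts + blanket bundles + hygiene kits + plastic sheeting + medical dressings + cooking oil for 3676, with 5 kg left unused.
Replace infant formula and hygiene kits and plastic sheeting with seed packs: the trade gains 49 net, giving 3725 at 422 kg.

3725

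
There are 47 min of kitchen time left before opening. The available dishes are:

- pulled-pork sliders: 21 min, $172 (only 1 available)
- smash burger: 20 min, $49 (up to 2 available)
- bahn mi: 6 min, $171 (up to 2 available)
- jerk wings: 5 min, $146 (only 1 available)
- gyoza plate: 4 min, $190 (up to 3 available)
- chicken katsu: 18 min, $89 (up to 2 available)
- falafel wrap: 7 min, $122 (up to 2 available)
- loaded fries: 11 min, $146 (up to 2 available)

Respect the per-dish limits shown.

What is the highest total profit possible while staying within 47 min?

1326

The ratio heuristic lands on 2×bahn mi + jerk wings + 3×gyoza plate + 2×falafel wrap (1302) but leaves 4 min idle.
The 7 min tied up in falafel wrap is better spent on loaded fries — total rises to 1326 (47 min).
No other feasible combination exceeds 1326.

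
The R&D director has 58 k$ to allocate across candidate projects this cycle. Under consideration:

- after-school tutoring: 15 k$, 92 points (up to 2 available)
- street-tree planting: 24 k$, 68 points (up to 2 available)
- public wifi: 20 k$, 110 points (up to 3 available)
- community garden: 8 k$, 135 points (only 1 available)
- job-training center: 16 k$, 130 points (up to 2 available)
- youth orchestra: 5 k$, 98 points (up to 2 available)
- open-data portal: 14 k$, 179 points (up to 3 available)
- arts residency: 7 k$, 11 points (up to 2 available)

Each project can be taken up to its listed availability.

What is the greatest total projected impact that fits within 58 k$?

770

The ratio heuristic lands on community garden + 2×youth orchestra + 2×open-data portal + arts residency (700) but leaves 5 k$ idle.
Replace youth orchestra and arts residency with open-data portal: the trade gains 70 net, giving 770 at 55 k$.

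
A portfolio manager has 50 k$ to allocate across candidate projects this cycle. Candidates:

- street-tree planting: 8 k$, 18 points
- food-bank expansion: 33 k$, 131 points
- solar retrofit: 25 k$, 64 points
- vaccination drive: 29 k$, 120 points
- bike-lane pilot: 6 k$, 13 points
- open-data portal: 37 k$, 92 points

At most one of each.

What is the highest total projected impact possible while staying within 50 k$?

162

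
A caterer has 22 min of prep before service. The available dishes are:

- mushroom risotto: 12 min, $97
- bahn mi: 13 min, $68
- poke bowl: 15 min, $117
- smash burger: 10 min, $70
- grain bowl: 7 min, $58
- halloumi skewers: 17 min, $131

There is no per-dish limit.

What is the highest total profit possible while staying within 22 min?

A density-first pass picks 3×grain bowl — 174 at 21 min.
Replace 2×grain bowl with poke bowl: the trade gains 1 net, giving 175 at 22 min.
Nothing else within 22 min beats 175.

175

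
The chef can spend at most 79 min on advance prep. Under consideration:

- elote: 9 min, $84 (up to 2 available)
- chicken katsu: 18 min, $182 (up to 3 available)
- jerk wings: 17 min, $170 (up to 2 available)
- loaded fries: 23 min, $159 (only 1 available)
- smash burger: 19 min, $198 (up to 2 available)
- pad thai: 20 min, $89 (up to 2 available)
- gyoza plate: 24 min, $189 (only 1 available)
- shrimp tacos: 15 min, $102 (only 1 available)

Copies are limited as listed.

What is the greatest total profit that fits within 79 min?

Ranking by ratio (profit/min): smash burger 10.42, chicken katsu 10.11, jerk wings 10.00, elote 9.33.
Greedy by ratio would take 2×chicken katsu + 2×smash burger: 74 min used, total 760.
Replace 2×smash burger with elote + 2×jerk wings: the trade gains 28 net, giving 788 at 79 min.
That's the maximum — no swap from here does better than 788.

788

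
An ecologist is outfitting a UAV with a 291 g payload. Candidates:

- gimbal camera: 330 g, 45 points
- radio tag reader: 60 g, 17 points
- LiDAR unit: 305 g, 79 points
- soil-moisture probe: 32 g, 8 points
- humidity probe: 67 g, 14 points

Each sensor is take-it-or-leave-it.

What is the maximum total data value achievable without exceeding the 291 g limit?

39

By data value per g: radio tag reader 0.28, LiDAR unit 0.26, soil-moisture probe 0.25 lead.
Best packing: radio tag reader + soil-moisture probe + humidity probe — 159 g, 39 total.
Nothing else within 291 g beats 39.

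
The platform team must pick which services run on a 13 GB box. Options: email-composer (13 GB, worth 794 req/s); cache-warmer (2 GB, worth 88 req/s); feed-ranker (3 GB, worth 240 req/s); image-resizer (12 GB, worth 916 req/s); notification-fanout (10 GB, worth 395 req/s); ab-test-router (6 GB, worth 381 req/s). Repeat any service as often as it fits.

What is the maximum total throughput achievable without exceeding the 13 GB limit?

960

By throughput per GB: feed-ranker 80.00, image-resizer 76.33, ab-test-router 63.50 lead.
The ratio ordering already packs tightly: 4×feed-ranker, 12 GB, 960.
No other feasible combination exceeds 960.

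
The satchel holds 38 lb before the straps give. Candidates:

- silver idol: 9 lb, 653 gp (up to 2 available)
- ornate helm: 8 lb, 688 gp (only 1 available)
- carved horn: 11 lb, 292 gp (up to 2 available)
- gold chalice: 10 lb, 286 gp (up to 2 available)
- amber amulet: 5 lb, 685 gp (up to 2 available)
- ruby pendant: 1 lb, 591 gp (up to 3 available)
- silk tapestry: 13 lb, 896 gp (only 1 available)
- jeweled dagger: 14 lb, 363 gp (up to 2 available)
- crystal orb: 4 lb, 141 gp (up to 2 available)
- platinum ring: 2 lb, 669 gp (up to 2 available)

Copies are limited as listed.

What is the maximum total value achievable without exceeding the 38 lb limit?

6065

A density-first pass picks silver idol + ornate helm + 2×amber amulet + 3×ruby pendant + crystal orb + 2×platinum ring — 5963 at 38 lb.
The 13 lb tied up in silver idol and crystal orb is better spent on silk tapestry — total rises to 6065 (38 lb).
That's the maximum — no swap from here does better than 6065.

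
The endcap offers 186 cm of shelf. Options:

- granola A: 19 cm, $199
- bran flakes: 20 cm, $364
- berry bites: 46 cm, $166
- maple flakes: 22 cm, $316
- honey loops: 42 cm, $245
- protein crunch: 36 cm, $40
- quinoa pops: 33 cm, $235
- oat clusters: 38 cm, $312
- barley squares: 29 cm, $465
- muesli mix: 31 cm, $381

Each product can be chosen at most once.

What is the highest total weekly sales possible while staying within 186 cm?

Greedy by ratio would take granola A + bran flakes + maple flakes + oat clusters + barley squares + muesli mix: 159 cm used, total 2037.
Dropping granola A frees 19 cm; slotting in honey loops (42 cm) lifts the total to 2083 at 182 cm.

2083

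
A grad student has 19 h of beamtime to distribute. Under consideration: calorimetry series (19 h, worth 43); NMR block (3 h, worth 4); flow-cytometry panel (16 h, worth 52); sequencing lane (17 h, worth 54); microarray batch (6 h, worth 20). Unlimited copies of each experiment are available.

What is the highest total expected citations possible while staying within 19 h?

Density check — microarray batch 3.33, flow-cytometry panel 3.25, sequencing lane 3.18 are the best per h.
3×microarray batch uses 18 of the 19 h and totals 60.

60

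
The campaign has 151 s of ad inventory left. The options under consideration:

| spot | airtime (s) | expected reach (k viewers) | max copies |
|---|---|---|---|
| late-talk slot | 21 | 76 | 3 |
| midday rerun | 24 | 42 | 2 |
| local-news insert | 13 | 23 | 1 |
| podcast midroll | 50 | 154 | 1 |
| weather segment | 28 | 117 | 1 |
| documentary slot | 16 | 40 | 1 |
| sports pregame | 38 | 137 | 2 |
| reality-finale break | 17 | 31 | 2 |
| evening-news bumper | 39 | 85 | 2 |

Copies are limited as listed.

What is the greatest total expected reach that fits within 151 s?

A density-first pass picks 3×late-talk slot + weather segment + documentary slot + sports pregame — 522 at 145 s.
Replace late-talk slot and documentary slot with sports pregame: the trade gains 21 net, giving 543 at 146 s.

543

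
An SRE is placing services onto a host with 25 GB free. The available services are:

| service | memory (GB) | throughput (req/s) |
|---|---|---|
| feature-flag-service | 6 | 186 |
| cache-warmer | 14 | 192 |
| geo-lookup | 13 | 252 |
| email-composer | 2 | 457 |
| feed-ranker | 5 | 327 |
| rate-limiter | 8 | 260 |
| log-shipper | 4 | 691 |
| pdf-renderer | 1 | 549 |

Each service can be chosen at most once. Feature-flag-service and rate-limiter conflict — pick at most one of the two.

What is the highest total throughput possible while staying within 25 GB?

2284

Email-composer + feed-ranker + rate-limiter + log-shipper + pdf-renderer uses 20 of the 25 GB and totals 2284.
No other feasible combination exceeds 2284.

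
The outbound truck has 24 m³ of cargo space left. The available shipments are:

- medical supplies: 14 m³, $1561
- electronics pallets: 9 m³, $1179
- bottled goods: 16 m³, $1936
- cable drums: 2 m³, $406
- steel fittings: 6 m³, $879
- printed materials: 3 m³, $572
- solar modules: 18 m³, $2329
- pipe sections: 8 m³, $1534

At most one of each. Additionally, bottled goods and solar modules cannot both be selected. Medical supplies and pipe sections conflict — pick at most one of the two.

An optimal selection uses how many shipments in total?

4

The maximum revenue within 24 m³ is 3691.
For example electronics pallets + cable drums + printed materials + pipe sections achieves it, using 22 m³.
Every optimal selection uses 4 shipments.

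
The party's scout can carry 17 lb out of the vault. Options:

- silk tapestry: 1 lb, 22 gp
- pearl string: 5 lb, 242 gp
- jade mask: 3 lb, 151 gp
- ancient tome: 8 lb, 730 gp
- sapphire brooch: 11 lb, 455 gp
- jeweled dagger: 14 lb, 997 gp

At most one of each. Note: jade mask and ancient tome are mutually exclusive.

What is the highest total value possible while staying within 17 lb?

1148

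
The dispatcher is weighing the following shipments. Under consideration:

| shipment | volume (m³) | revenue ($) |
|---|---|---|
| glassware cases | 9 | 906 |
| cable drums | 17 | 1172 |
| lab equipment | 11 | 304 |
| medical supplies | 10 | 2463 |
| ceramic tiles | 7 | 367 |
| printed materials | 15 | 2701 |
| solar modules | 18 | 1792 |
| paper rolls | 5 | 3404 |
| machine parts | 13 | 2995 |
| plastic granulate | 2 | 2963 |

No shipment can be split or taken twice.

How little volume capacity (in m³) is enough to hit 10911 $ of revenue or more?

Look for the lowest-volume combination reaching 10911.
Taking medical supplies + paper rolls + machine parts + plastic granulate gives 11825 (≥ 10911) for 30 m³.
No combination under 30 m³ hits 10911.

30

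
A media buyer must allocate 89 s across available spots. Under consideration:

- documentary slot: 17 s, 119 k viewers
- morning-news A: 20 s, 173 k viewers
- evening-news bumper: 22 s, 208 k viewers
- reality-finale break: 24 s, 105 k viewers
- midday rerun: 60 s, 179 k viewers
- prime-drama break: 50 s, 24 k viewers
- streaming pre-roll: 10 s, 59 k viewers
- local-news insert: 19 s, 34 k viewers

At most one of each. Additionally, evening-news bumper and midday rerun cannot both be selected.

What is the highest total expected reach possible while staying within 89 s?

Greedy by ratio would take documentary slot + morning-news A + evening-news bumper + streaming pre-roll + local-news insert: 88 s used, total 593.
Replace streaming pre-roll and local-news insert with reality-finale break: the trade gains 12 net, giving 605 at 83 s.
Every other selection either busts 89 s or breaks a pairing rule or fails to beat 605.

605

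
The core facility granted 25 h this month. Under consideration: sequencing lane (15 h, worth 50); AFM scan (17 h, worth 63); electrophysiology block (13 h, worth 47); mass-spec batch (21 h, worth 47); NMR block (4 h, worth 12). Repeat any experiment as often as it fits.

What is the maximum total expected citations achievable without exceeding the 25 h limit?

87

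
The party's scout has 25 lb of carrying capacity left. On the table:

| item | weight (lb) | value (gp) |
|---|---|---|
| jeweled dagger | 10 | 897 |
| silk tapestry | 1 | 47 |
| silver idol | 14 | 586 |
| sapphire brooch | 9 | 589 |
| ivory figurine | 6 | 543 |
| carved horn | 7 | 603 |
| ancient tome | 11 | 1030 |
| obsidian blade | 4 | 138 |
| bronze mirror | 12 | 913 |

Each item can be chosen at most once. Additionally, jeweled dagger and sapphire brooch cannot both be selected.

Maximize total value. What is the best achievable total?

Silk tapestry + ivory figurine + carved horn + ancient tome uses 25 of the 25 lb and totals 2223.
Every other selection either busts 25 lb or breaks a pairing rule or fails to beat 2223.

2223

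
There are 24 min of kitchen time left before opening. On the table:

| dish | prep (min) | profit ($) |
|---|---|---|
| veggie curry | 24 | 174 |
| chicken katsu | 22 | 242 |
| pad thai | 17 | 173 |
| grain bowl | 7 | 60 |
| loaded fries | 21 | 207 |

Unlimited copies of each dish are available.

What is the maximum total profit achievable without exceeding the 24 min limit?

Taking chicken katsu: 22 min used, 242 in profit.
No other feasible combination exceeds 242.

242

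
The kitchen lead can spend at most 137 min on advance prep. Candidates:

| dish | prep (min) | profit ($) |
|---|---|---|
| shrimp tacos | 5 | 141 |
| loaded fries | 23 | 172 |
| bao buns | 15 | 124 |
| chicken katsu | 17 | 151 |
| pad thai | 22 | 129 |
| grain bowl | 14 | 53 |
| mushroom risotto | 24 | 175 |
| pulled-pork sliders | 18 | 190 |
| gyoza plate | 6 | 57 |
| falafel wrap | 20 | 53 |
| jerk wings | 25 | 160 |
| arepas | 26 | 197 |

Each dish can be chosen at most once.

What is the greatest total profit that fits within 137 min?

1207

Density check — shrimp tacos 28.20, pulled-pork sliders 10.56, gyoza plate 9.50 are the best per min.
Taking shrimp tacos + loaded fries + bao buns + chicken katsu + mushroom risotto + pulled-pork sliders + gyoza plate + arepas: 134 min used, 1207 in profit.
No other feasible combination exceeds 1207.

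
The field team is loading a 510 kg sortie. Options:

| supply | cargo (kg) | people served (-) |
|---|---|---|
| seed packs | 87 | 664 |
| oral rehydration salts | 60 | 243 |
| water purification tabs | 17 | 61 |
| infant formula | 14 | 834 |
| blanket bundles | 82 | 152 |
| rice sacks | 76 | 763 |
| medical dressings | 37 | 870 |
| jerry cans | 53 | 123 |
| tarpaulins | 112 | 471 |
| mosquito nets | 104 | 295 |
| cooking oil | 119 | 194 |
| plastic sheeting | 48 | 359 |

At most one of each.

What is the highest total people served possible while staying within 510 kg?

4388

Best packing: seed packs + oral rehydration salts + water purification tabs + infant formula + rice sacks + medical dressings + jerry cans + tarpaulins + plastic sheeting — 504 kg, 4388 total.
Runner-up seed packs + oral rehydration salts + infant formula + rice sacks + medical dressings + jerry cans + tarpaulins + plastic sheeting tops out at 4327.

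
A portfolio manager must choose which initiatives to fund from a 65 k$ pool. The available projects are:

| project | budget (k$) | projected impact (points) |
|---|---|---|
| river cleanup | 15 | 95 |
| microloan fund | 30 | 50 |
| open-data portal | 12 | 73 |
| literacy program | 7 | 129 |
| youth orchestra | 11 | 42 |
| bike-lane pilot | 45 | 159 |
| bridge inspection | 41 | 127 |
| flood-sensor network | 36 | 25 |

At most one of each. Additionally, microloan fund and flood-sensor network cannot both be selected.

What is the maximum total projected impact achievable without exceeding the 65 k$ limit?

361

Ranking by ratio (projected impact/k$): literacy program 18.43, river cleanup 6.33, open-data portal 6.08, youth orchestra 3.82.
A density-first pass picks river cleanup + open-data portal + literacy program + youth orchestra — 339 at 45 k$.
Replace river cleanup and youth orchestra with bike-lane pilot: the trade gains 22 net, giving 361 at 64 k$.
An exhaustive check of the 256 subsets confirms 361.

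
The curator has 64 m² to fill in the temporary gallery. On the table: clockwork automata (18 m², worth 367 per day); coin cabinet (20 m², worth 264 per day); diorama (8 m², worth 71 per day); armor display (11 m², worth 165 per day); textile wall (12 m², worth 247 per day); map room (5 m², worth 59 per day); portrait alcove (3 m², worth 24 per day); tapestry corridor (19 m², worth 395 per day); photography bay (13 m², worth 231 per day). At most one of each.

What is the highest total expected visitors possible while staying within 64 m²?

Density check — tapestry corridor 20.79, textile wall 20.58, clockwork automata 20.39, photography bay 17.77 are the best per m².
Clockwork automata + textile wall + tapestry corridor + photography bay uses 62 of the 64 m² and totals 1240.
Runner-up clockwork automata + armor display + textile wall + portrait alcove + tapestry corridor tops out at 1198.

1240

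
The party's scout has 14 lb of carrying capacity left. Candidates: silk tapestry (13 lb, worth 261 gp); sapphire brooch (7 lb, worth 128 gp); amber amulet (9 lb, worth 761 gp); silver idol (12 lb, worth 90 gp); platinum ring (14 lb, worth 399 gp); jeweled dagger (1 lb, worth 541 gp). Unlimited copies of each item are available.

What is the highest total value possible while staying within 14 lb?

7574

The ratio ordering already packs tightly: 14×jeweled dagger, 14 lb, 7574.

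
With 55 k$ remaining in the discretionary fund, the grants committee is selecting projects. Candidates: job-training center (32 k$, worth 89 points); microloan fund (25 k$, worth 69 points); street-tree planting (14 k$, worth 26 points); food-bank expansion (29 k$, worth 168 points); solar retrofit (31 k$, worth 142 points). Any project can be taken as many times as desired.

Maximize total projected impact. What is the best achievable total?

Ranking by ratio (projected impact/k$): food-bank expansion 5.79, solar retrofit 4.58, job-training center 2.78.
Taking microloan fund + food-bank expansion: 54 k$ used, 237 in projected impact.

237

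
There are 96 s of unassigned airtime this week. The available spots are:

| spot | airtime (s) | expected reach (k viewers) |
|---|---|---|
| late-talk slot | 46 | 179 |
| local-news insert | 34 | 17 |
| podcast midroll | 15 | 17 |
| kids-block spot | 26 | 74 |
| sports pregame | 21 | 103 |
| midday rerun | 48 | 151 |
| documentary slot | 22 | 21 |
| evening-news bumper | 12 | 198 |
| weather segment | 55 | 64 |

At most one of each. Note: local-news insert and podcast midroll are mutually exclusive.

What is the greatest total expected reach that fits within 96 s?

Best packing: late-talk slot + podcast midroll + sports pregame + evening-news bumper — 94 s, 497 total.

497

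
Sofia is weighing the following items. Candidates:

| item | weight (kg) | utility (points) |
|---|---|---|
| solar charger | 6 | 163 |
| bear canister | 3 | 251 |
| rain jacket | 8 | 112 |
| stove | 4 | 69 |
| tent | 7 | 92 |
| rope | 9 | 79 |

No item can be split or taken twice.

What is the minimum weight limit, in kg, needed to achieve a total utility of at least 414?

9

Minimise kg subject to total utility ≥ 414.
solar charger + bear canister: 414 utility at 9 kg.
Any bundle with less than 9 kg falls short of 414.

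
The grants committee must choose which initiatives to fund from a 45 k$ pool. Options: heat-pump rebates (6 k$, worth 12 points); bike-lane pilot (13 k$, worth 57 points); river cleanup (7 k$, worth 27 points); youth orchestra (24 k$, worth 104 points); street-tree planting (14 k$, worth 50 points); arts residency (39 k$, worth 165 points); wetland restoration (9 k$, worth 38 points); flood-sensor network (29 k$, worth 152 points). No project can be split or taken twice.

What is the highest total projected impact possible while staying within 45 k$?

Taking the top-ratio projects first gives bike-lane pilot + flood-sensor network for 209 (42 k$).
The 13 k$ tied up in bike-lane pilot is better spent on river cleanup + wetland restoration — total rises to 217 (45 k$).
Next best is bike-lane pilot + flood-sensor network at 209 (42 k$) — short by 8.

217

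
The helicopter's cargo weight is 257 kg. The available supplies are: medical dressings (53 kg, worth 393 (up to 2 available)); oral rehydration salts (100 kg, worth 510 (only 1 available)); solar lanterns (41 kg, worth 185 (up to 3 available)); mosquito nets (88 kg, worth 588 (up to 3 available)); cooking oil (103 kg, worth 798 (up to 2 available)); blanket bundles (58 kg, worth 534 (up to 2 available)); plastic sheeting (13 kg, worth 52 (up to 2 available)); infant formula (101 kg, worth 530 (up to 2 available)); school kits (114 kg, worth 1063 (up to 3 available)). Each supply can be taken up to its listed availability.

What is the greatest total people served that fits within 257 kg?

By people served per kg: school kits 9.32, blanket bundles 9.21, cooking oil 7.75 lead.
Greedy by ratio would take 2×plastic sheeting + 2×school kits: 254 kg used, total 2230.
The 114 kg tied up in school kits is better spent on 2×blanket bundles — total rises to 2235 (256 kg).
Nothing else within 257 kg beats 2235.

2235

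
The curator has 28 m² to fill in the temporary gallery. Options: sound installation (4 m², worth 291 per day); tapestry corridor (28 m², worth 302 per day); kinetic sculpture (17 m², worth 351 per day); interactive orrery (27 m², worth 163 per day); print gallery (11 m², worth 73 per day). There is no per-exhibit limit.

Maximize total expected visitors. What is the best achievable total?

2037

7×sound installation uses 28 of the 28 m² and totals 2037.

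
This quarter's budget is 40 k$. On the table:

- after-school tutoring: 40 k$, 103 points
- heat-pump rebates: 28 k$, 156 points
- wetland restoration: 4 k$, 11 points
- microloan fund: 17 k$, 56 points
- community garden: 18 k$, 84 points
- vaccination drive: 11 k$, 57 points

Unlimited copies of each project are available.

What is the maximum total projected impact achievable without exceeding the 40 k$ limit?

213

By projected impact per k$: heat-pump rebates 5.57, vaccination drive 5.18, community garden 4.67 lead.
The ratio ordering already packs tightly: heat-pump rebates + vaccination drive, 39 k$, 213.
Nothing else within 40 k$ beats 213.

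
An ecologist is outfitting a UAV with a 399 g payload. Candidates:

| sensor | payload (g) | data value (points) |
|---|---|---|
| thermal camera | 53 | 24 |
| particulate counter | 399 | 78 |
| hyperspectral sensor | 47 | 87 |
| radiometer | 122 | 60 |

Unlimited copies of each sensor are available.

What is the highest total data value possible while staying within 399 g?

696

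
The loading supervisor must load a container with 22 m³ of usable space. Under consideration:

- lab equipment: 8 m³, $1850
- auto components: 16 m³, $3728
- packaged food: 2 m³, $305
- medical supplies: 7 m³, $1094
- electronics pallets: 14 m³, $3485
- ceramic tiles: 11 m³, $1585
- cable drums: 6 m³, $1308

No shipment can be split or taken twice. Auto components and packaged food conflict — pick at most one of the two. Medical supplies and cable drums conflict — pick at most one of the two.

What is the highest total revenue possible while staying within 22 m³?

Ranking by ratio (revenue/m³): electronics pallets 248.93, auto components 233.00, lab equipment 231.25, cable drums 218.00.
Lab equipment + electronics pallets uses 22 of the 22 m³ and totals 5335.
An exhaustive check of the 128 subsets confirms 5335.

5335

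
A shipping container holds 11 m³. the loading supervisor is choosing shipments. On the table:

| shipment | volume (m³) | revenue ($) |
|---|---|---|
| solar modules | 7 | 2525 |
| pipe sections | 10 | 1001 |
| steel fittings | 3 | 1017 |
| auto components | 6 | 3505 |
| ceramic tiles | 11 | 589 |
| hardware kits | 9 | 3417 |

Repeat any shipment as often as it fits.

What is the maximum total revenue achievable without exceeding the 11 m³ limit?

Density check — auto components 584.17, hardware kits 379.67, solar modules 360.71, steel fittings 339.00 are the best per m³.
Best packing: steel fittings + auto components — 9 m³, 4522 total.
The spare 2 m³ is too small for any remaining shipment, and no exchange beats 4522.

4522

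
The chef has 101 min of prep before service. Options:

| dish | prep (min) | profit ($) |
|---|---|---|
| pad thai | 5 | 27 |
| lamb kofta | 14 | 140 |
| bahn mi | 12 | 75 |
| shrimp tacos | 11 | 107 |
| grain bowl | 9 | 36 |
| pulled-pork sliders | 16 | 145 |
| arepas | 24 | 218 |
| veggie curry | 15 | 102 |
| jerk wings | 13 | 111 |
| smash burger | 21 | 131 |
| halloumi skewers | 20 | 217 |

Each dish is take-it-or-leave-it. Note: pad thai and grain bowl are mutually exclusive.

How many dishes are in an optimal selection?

The maximum profit within 101 min is 938.
For example lamb kofta + shrimp tacos + pulled-pork sliders + arepas + jerk wings + halloumi skewers achieves it, using 98 min.
Every optimal selection uses 6 dishes.

6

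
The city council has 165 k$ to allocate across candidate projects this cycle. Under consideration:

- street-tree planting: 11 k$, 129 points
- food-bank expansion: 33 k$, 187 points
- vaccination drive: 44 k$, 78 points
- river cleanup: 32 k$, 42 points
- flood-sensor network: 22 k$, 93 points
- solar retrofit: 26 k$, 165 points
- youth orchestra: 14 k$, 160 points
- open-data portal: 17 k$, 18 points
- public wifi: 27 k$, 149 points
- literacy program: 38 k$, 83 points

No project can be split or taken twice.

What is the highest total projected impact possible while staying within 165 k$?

925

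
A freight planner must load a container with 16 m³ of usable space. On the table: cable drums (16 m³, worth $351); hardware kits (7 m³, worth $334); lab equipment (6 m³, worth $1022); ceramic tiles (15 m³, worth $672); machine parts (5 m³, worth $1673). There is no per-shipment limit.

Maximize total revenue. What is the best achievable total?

5019

Density check — machine parts 334.60, lab equipment 170.33, hardware kits 47.71 are the best per m³.
3×machine parts uses 15 of the 16 m³ and totals 5019.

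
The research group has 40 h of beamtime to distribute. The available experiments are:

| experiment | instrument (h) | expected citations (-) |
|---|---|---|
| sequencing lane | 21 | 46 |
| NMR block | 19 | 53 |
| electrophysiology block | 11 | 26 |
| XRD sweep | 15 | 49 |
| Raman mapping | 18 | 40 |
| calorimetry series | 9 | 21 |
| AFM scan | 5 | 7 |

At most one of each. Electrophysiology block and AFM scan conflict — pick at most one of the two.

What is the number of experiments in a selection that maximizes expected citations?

Best achievable expected citations is 109.
For example NMR block + XRD sweep + AFM scan achieves it, using 39 h.
Every optimal selection uses 3 experiments.

3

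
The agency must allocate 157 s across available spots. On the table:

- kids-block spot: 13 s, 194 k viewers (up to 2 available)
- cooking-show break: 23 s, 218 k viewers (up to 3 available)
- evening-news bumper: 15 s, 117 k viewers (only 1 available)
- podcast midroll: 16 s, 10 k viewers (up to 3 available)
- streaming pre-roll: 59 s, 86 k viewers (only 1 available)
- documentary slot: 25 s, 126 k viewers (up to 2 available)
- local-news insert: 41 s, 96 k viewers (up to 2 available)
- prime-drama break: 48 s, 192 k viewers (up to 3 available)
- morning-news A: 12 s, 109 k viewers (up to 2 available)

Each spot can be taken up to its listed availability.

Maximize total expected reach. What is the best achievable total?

Taking the top-ratio spots first gives 2×kids-block spot + 3×cooking-show break + evening-news bumper + podcast midroll + 2×morning-news A for 1387 (150 s).
Replace evening-news bumper and podcast midroll and morning-news A with 2×documentary slot: the trade gains 16 net, giving 1403 at 157 s.
That's the maximum — no swap from here does better than 1403.

1403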